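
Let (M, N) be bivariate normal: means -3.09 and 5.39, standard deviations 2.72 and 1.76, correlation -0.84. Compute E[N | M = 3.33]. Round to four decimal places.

1.9005

E[N | M=x] = μ_N + ρ(σ_N/σ_M)(x − μ_M) for jointly normal variables.
E[N | M=3.33] = 5.39 + (-0.84)·(1.76/2.72)·(3.33 − (-3.09)) = 5.39 + (-0.54353)·(6.42) = 1.9005.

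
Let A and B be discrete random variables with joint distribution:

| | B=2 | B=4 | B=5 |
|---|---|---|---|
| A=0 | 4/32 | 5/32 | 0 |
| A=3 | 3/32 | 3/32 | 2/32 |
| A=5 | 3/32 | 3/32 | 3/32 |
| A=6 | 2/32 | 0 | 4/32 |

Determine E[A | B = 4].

24/11

P(B = 4) = 11/32.
Σ A·P over the event = 0·(5/32) + 3·(3/32) + 5·(3/32) = 3/4.
E[A | B = 4] = (3/4) / (11/32) = 24/11.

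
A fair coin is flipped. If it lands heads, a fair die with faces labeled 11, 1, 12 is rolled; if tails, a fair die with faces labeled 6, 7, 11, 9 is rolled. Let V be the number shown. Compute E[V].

65/8

E[V | heads] = (11+1+12)/3 = 8.
E[V | tails] = (6+7+11+9)/4 = 33/4.
E[V] = (1/2)·(8) + (1/2)·(33/4) = 65/8.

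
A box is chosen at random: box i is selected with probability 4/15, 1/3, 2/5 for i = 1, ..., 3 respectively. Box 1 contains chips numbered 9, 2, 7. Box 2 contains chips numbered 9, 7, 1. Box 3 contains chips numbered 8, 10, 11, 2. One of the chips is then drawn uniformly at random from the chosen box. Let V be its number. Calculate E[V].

E[V | box 1] = (9+2+7)/3 = 6.
E[V | box 2] = (9+7+1)/3 = 17/3.
E[V | box 3] = (8+10+11+2)/4 = 31/4.
E[V] = (4/15)·(6) + (1/3)·(17/3) + (2/5)·(31/4) = 593/90.

593/90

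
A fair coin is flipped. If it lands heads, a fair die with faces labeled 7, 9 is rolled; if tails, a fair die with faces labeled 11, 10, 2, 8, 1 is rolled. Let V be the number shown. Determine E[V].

E[V | heads] = (7+9)/2 = 8.
E[V | tails] = (11+10+2+8+1)/5 = 32/5.
E[V] = (1/2)·(8) + (1/2)·(32/5) = 36/5.

36/5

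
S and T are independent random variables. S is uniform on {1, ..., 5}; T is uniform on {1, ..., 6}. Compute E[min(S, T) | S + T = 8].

Outcomes with S + T = 8: (2,6), (3,5), (4,4), (5,3), each with probability 1/30.
E[min(S, T) | S + T = 8] = (2 + 3 + 4 + 3) / 4 = 3.

3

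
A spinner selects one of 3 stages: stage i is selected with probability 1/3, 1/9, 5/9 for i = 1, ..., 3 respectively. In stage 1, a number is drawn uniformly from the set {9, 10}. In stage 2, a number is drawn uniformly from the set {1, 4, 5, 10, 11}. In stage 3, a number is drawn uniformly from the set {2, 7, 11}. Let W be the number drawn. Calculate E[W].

E[W | stage 1] = (9+10)/2 = 19/2.
E[W | stage 2] = (1+4+5+10+11)/5 = 31/5.
E[W | stage 3] = (2+7+11)/3 = 20/3.
By the law of total expectation,
E[W] = (1/3)·(19/2) + (1/9)·(31/5) + (5/9)·(20/3) = 2041/270.

2041/270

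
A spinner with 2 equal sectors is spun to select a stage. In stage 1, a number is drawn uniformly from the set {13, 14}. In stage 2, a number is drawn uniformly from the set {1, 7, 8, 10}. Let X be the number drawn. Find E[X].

E[X | stage 1] = (13+14)/2 = 27/2.
E[X | stage 2] = (1+7+8+10)/4 = 13/2.
E[X] = (1/2)·(27/2) + (1/2)·(13/2) = 10.

10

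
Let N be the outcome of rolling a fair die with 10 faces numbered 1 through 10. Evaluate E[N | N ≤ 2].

Given N ≤ 2, N is equally likely to be any of {1, 2}.
E[N | N ≤ 2] = (1 + 2) / 2 = 3/2.

3/2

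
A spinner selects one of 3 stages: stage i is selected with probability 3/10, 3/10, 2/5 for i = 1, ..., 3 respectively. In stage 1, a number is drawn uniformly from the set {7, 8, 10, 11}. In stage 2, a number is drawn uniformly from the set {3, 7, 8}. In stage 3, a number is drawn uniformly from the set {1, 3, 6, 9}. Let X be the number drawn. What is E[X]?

E[X | stage 1] = (7+8+10+11)/4 = 9.
E[X | stage 2] = (3+7+8)/3 = 6.
E[X | stage 3] = (1+3+6+9)/4 = 19/4.
By the law of total expectation,
E[X] = (3/10)·(9) + (3/10)·(6) + (2/5)·(19/4) = 32/5.

32/5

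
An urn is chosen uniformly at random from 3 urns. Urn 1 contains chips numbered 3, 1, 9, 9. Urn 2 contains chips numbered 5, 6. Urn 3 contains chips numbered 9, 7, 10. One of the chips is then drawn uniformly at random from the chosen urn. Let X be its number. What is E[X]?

59/9

E[X | urn 1] = (3+1+9+9)/4 = 11/2.
E[X | urn 2] = (5+6)/2 = 11/2.
E[X | urn 3] = (9+7+10)/3 = 26/3.
By the law of total expectation,
E[X] = (1/3)·(11/2) + (1/3)·(11/2) + (1/3)·(26/3) = 59/9.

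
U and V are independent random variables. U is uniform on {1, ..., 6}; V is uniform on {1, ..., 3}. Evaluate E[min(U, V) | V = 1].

P(V = 1) = 1/3.
Summing min(U,V)·P(x,y) over outcomes with V = 1 gives 1/3.
E[min(U, V) | V = 1] = (1/3) / (1/3) = 1.

1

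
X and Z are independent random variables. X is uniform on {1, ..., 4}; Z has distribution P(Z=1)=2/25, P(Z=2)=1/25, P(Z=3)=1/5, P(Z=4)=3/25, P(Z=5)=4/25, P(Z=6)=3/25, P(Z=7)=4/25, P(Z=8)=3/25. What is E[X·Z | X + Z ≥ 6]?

P(X + Z ≥ 6) = 19/25.
Summing XZ·P(x,y) over outcomes with X + Z ≥ 6 gives 1121/100.
E[X·Z | X + Z ≥ 6] = (1121/100) / (19/25) = 59/4.

59/4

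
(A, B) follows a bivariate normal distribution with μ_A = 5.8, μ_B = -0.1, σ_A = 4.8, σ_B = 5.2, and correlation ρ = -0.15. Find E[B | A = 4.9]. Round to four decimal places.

0.0463

For a bivariate normal, E[B | A=x] = μ_B + ρ·(σ_B/σ_A)·(x − μ_A).
E[B | A=4.9] = -0.1 + (-0.15)·(5.2/4.8)·(4.9 − (5.8)) = -0.1 + (-0.1625)·(-0.9) = 0.0463.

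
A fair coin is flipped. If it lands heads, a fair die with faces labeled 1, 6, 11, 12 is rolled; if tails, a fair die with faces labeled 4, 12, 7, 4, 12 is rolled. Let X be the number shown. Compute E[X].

E[X | heads] = (1+6+11+12)/4 = 15/2.
E[X | tails] = (4+12+7+4+12)/5 = 39/5.
E[X] = (1/2)·(15/2) + (1/2)·(39/5) = 153/20.

153/20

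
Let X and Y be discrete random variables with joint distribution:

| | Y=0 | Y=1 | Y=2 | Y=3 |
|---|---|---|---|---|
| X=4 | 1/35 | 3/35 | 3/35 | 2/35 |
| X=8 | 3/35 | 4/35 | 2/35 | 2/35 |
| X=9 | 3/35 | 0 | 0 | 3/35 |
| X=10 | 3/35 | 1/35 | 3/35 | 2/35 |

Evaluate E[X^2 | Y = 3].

P(Y = 3) = 9/35.
Σ X^2·P over the event = 16·(2/35) + 64·(2/35) + 81·(3/35) + 100·(2/35) = 603/35.
E[X^2 | Y = 3] = (603/35) / (9/35) = 67.

67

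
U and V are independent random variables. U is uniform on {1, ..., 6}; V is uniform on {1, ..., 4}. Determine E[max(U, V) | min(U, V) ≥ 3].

37/8

Outcomes with min(U, V) ≥ 3: (3,3), (3,4), (4,3), (4,4), (5,3), (5,4), (6,3), (6,4), each with probability 1/24.
E[max(U, V) | min(U, V) ≥ 3] = (3 + 4 + 4 + 4 + 5 + 5 + 6 + 6) / 8 = 37/8.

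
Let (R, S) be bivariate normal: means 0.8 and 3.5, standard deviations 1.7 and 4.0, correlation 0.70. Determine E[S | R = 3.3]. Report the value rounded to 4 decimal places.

For a bivariate normal, E[S | R=x] = μ_S + ρ·(σ_S/σ_R)·(x − μ_R).
E[S | R=3.3] = 3.5 + (0.70)·(4.0/1.7)·(3.3 − (0.8)) = 3.5 + (1.647059)·(2.5) = 7.6176.

7.6176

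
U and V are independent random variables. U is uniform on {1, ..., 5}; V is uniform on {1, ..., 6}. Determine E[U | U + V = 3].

3/2

P(U + V = 3) = 1/15.
Summing U·P(x,y) over outcomes with U + V = 3 gives 1/10.
E[U | U + V = 3] = (1/10) / (1/15) = 3/2.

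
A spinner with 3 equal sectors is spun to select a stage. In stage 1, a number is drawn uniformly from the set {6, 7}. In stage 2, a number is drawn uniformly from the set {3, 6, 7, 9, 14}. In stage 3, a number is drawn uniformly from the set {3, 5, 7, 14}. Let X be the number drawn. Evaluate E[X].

431/60

E[X | stage 1] = (6+7)/2 = 13/2.
E[X | stage 2] = (3+6+7+9+14)/5 = 39/5.
E[X | stage 3] = (3+5+7+14)/4 = 29/4.
By the law of total expectation,
E[X] = (1/3)·(13/2) + (1/3)·(39/5) + (1/3)·(29/4) = 431/60.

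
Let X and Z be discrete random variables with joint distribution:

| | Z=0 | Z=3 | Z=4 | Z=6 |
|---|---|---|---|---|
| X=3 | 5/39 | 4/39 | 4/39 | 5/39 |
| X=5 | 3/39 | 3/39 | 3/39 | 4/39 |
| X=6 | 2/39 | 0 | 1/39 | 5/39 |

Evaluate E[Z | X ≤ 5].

P(X ≤ 5) = 31/39.
Σ Z·P over the event = 0·(5/39) + 3·(4/39) + 4·(4/39) + 6·(5/39) + 0·(3/39) + 3·(3/39) + 4·(3/39) + 6·(4/39) = 103/39.
E[Z | X ≤ 5] = (103/39) / (31/39) = 103/31.

103/31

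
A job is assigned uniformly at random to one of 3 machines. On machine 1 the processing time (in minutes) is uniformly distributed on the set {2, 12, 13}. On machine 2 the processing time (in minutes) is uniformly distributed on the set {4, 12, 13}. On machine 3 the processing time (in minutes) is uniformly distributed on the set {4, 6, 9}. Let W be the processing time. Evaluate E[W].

25/3

E[W | machine 1] = (2+12+13)/3 = 9.
E[W | machine 2] = (4+12+13)/3 = 29/3.
E[W | machine 3] = (4+6+9)/3 = 19/3.
By the law of total expectation,
E[W] = (1/3)·(9) + (1/3)·(29/3) + (1/3)·(19/3) = 25/3.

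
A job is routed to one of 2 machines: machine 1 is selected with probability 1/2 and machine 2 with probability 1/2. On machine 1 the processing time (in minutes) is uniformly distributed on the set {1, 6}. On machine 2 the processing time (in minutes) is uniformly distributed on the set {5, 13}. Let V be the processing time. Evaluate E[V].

25/4

E[V | machine 1] = (1+6)/2 = 7/2.
E[V | machine 2] = (5+13)/2 = 9.
E[V] = (1/2)·(7/2) + (1/2)·(9) = 25/4.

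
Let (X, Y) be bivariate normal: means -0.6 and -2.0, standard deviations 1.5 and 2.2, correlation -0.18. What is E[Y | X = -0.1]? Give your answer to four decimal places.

-2.1320

The regression of Y on X has slope ρ·σ_Y/σ_X and passes through (μ_X, μ_Y).
E[Y | X=-0.1] = -2.0 + (-0.18)·(2.2/1.5)·(-0.1 − (-0.6)) = -2.0 + (-0.264)·(0.5) = -2.1320.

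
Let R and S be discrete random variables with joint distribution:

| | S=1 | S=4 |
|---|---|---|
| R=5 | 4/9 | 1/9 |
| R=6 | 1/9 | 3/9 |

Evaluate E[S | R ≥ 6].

P(R ≥ 6) = 4/9.
Summing S·P(R=x,S=y) over the conditioning event gives 13/9.
E[S | R ≥ 6] = (13/9) / (4/9) = 13/4.

13/4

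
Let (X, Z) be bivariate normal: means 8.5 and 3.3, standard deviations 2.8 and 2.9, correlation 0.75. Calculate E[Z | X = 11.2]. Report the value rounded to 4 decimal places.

5.3973

E[Z | X=x] = μ_Z + ρ(σ_Z/σ_X)(x − μ_X) for jointly normal variables.
E[Z | X=11.2] = 3.3 + (0.75)·(2.9/2.8)·(11.2 − (8.5)) = 3.3 + (0.77679)·(2.7) = 5.3973.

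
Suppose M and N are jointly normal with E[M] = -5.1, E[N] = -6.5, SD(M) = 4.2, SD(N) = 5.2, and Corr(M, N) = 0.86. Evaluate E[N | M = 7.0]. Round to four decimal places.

For a bivariate normal, E[N | M=x] = μ_N + ρ·(σ_N/σ_M)·(x − μ_M).
E[N | M=7.0] = -6.5 + (0.86)·(5.2/4.2)·(7.0 − (-5.1)) = -6.5 + (1.06476)·(12.1) = 6.3836.

6.3836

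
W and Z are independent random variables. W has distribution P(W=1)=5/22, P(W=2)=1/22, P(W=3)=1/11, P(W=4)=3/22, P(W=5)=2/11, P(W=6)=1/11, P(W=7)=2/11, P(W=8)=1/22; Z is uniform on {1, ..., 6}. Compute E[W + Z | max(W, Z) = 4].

P(max(W, Z) = 4) = 5/33.
Summing (W+Z)·P(x,y) over outcomes with max(W, Z) = 4 gives 41/44.
E[W + Z | max(W, Z) = 4] = (41/44) / (5/33) = 123/20.

123/20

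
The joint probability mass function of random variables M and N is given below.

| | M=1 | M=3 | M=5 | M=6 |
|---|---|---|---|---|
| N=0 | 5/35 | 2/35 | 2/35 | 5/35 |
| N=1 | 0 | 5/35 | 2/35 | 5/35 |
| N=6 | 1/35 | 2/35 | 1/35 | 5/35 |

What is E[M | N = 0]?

P(N = 0) = 2/5.
Σ M·P over the event = 1·(5/35) + 3·(2/35) + 5·(2/35) + 6·(5/35) = 51/35.
E[M | N = 0] = (51/35) / (2/5) = 51/14.

51/14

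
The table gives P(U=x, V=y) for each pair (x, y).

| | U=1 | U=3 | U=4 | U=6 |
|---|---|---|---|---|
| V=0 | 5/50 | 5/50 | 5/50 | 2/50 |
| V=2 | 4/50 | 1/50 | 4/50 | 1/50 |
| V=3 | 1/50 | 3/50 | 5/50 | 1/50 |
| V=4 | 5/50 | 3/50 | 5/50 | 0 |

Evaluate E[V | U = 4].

43/19

P(U = 4) = 19/50.
Σ V·P over the event = 0·(5/50) + 2·(4/50) + 3·(5/50) + 4·(5/50) = 43/50.
E[V | U = 4] = (43/50) / (19/50) = 43/19.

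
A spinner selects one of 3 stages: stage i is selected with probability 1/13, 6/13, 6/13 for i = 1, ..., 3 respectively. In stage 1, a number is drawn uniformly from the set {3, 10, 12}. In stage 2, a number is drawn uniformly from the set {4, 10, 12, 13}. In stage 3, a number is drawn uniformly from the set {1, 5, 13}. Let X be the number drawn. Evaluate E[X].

E[X | stage 1] = (3+10+12)/3 = 25/3.
E[X | stage 2] = (4+10+12+13)/4 = 39/4.
E[X | stage 3] = (1+5+13)/3 = 19/3.
E[X] = (1/13)·(25/3) + (6/13)·(39/4) + (6/13)·(19/3) = 629/78.

629/78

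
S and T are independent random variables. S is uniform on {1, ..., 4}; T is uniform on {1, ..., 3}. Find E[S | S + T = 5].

3

P(S + T = 5) = 1/4.
Summing S·P(x,y) over outcomes with S + T = 5 gives 3/4.
E[S | S + T = 5] = (3/4) / (1/4) = 3.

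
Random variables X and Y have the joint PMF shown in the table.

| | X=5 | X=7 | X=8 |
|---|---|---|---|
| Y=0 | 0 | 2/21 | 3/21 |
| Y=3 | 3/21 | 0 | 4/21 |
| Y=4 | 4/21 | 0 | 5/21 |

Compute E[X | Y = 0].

38/5

P(Y = 0) = 5/21.
Summing X·P(X=x,Y=y) over the conditioning event gives 38/21.
E[X | Y = 0] = (38/21) / (5/21) = 38/5.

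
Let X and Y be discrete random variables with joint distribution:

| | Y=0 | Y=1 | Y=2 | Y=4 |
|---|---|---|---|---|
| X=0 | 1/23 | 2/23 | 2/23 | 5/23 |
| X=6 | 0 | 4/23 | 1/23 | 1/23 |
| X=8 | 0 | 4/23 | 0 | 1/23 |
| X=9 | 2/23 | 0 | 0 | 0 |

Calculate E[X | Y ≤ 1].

74/13

P(Y ≤ 1) = 13/23.
Σ X·P over the event = 0·(1/23) + 0·(2/23) + 6·(4/23) + 8·(4/23) + 9·(2/23) = 74/23.
E[X | Y ≤ 1] = (74/23) / (13/23) = 74/13.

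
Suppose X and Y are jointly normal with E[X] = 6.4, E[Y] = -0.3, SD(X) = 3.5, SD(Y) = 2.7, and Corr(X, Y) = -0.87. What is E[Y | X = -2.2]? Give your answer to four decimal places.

E[Y | X=x] = μ_Y + ρ(σ_Y/σ_X)(x − μ_X) for jointly normal variables.
E[Y | X=-2.2] = -0.3 + (-0.87)·(2.7/3.5)·(-2.2 − (6.4)) = -0.3 + (-0.67114)·(-8.6) = 5.4718.

5.4718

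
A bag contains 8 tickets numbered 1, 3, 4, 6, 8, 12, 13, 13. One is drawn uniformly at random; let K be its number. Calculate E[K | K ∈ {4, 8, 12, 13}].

P(K ∈ {4, 8, 12, 13}) = 5/8.
Σ over the event: 4·1/8 + 8·1/8 + 12·1/8 + 13·1/4 = 25/4.
E[K | K ∈ {4, 8, 12, 13}] = (25/4) / (5/8) = 10.

10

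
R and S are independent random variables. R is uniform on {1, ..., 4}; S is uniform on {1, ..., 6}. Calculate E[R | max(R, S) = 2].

P(max(R, S) = 2) = 1/8.
Summing R·P(x,y) over outcomes with max(R, S) = 2 gives 5/24.
E[R | max(R, S) = 2] = (5/24) / (1/8) = 5/3.

5/3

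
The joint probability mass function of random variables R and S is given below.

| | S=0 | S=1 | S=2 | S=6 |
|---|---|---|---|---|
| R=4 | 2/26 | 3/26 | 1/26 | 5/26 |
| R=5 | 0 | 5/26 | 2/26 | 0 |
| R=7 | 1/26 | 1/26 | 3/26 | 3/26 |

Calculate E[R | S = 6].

P(S = 6) = 4/13.
Σ R·P over the event = 4·(5/26) + 7·(3/26) = 41/26.
E[R | S = 6] = (41/26) / (4/13) = 41/8.

41/8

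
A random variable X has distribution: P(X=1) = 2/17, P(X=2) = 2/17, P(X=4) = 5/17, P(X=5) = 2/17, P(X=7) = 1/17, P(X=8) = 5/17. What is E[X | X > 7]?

P(X > 7) = 5/17.
Σ over the event: 8·5/17 = 40/17.
E[X | X > 7] = (40/17) / (5/17) = 8.

8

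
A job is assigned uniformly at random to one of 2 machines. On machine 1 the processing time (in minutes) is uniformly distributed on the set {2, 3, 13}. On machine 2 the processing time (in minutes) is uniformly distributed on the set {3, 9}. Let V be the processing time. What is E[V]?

E[V | machine 1] = (2+3+13)/3 = 6.
E[V | machine 2] = (3+9)/2 = 6.
By the law of total expectation,
E[V] = (1/2)·(6) + (1/2)·(6) = 6.

6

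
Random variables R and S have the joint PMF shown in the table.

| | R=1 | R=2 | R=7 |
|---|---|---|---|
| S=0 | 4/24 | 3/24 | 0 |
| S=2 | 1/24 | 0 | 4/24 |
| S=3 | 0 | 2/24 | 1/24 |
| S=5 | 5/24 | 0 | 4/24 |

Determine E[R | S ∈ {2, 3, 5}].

P(S ∈ {2, 3, 5}) = 17/24.
Σ R·P over the event = 1·(1/24) + 1·(5/24) + 2·(2/24) + 7·(4/24) + 7·(1/24) + 7·(4/24) = 73/24.
E[R | S ∈ {2, 3, 5}] = (73/24) / (17/24) = 73/17.

73/17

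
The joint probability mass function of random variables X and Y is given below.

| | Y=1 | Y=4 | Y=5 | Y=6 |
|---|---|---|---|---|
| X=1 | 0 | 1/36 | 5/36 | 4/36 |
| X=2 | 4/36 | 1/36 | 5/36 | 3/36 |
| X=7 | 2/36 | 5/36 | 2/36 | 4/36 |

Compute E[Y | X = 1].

P(X = 1) = 5/18.
Summing Y·P(X=x,Y=y) over the conditioning event gives 53/36.
E[Y | X = 1] = (53/36) / (5/18) = 53/10.

53/10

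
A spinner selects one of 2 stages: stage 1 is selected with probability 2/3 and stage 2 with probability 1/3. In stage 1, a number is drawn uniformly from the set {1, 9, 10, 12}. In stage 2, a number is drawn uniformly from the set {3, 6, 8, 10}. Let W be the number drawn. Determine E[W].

E[W | stage 1] = (1+9+10+12)/4 = 8.
E[W | stage 2] = (3+6+8+10)/4 = 27/4.
By the law of total expectation,
E[W] = (2/3)·(8) + (1/3)·(27/4) = 91/12.

91/12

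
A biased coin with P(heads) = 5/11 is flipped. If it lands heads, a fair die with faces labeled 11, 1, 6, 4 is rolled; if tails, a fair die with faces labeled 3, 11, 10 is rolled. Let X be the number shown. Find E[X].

E[X | heads] = (11+1+6+4)/4 = 11/2.
E[X | tails] = (3+11+10)/3 = 8.
By the law of total expectation,
E[X] = (5/11)·(11/2) + (6/11)·(8) = 151/22.

151/22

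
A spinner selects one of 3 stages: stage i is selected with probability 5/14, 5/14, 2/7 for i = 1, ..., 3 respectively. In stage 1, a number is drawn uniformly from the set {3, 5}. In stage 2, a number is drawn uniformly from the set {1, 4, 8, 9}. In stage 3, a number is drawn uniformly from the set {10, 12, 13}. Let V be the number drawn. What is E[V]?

E[V | stage 1] = (3+5)/2 = 4.
E[V | stage 2] = (1+4+8+9)/4 = 11/2.
E[V | stage 3] = (10+12+13)/3 = 35/3.
E[V] = (5/14)·(4) + (5/14)·(11/2) + (2/7)·(35/3) = 565/84.

565/84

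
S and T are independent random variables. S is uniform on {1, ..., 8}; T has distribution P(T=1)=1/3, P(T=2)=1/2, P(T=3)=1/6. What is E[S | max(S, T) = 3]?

P(max(S, T) = 3) = 1/6.
Summing S·P(x,y) over outcomes with max(S, T) = 3 gives 7/16.
E[S | max(S, T) = 3] = (7/16) / (1/6) = 21/8.

21/8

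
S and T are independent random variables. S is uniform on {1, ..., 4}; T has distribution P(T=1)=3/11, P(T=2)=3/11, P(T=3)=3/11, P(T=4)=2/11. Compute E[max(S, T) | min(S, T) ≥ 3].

P(min(S, T) ≥ 3) = 5/22.
Summing max(S,T)·P(x,y) over outcomes with min(S, T) ≥ 3 gives 37/44.
E[max(S, T) | min(S, T) ≥ 3] = (37/44) / (5/22) = 37/10.

37/10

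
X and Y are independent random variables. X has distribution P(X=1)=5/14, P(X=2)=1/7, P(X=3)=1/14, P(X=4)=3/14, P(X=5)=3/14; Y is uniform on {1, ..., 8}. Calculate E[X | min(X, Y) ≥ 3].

30/7

P(min(X, Y) ≥ 3) = 3/8.
Summing X·P(x,y) over outcomes with min(X, Y) ≥ 3 gives 45/28.
E[X | min(X, Y) ≥ 3] = (45/28) / (3/8) = 30/7.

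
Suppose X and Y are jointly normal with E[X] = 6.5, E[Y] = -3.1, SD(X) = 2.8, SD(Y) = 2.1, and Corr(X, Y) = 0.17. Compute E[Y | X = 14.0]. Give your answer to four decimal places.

-2.1438

For a bivariate normal, E[Y | X=x] = μ_Y + ρ·(σ_Y/σ_X)·(x − μ_X).
E[Y | X=14.0] = -3.1 + (0.17)·(2.1/2.8)·(14.0 − (6.5)) = -3.1 + (0.1275)·(7.5) = -2.1438.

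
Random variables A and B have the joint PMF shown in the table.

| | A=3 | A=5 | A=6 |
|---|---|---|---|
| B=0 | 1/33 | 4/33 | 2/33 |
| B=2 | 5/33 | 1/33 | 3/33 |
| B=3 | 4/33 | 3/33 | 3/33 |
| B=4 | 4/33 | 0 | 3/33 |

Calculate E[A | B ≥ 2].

P(B ≥ 2) = 26/33.
Σ A·P over the event = 3·(5/33) + 3·(4/33) + 3·(4/33) + 5·(1/33) + 5·(3/33) + 6·(3/33) + 6·(3/33) + 6·(3/33) = 113/33.
E[A | B ≥ 2] = (113/33) / (26/33) = 113/26.

113/26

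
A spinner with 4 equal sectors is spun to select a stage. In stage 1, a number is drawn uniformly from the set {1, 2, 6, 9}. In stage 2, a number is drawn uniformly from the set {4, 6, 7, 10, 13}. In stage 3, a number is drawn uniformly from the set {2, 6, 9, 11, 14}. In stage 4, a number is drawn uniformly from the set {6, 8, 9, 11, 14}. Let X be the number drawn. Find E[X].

61/8

E[X | stage 1] = (1+2+6+9)/4 = 9/2.
E[X | stage 2] = (4+6+7+10+13)/5 = 8.
E[X | stage 3] = (2+6+9+11+14)/5 = 42/5.
E[X | stage 4] = (6+8+9+11+14)/5 = 48/5.
By the law of total expectation,
E[X] = (1/4)·(9/2) + (1/4)·(8) + (1/4)·(42/5) + (1/4)·(48/5) = 61/8.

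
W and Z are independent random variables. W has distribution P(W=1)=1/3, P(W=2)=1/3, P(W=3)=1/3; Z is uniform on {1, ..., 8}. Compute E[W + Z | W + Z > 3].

P(W + Z > 3) = 7/8.
Summing (W+Z)·P(x,y) over outcomes with W + Z > 3 gives 37/6.
E[W + Z | W + Z > 3] = (37/6) / (7/8) = 148/21.

148/21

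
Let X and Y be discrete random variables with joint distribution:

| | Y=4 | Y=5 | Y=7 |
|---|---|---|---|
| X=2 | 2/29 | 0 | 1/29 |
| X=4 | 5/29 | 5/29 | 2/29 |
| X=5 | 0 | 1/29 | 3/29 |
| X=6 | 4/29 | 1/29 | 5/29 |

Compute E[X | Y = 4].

P(Y = 4) = 11/29.
Σ X·P over the event = 2·(2/29) + 4·(5/29) + 6·(4/29) = 48/29.
E[X | Y = 4] = (48/29) / (11/29) = 48/11.

48/11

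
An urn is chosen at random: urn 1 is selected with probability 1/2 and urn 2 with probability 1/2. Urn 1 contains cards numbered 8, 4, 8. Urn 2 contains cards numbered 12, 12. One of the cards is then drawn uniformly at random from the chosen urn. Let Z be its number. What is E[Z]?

E[Z | urn 1] = (8+4+8)/3 = 20/3.
E[Z | urn 2] = (12+12)/2 = 12.
E[Z] = (1/2)·(20/3) + (1/2)·(12) = 28/3.

28/3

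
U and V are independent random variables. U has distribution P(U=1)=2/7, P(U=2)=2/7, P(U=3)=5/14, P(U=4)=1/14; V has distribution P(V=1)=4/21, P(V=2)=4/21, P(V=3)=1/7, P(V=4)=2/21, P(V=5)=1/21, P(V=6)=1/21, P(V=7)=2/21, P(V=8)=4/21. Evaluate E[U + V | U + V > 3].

P(U + V > 3) = 41/49.
Summing (U+V)·P(x,y) over outcomes with U + V > 3 gives 1727/294.
E[U + V | U + V > 3] = (1727/294) / (41/49) = 1727/246.

1727/246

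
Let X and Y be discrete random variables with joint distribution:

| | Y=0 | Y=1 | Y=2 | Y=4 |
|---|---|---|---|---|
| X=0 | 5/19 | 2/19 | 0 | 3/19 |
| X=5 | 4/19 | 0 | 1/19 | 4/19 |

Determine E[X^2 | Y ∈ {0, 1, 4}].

100/9

P(Y ∈ {0, 1, 4}) = 18/19.
Σ X^2·P over the event = 0·(5/19) + 0·(2/19) + 0·(3/19) + 25·(4/19) + 25·(4/19) = 200/19.
E[X^2 | Y ∈ {0, 1, 4}] = (200/19) / (18/19) = 100/9.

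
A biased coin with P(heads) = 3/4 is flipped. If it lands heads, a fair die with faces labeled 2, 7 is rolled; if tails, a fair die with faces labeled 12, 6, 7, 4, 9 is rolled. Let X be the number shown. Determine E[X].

E[X | heads] = (2+7)/2 = 9/2.
E[X | tails] = (12+6+7+4+9)/5 = 38/5.
E[X] = (3/4)·(9/2) + (1/4)·(38/5) = 211/40.

211/40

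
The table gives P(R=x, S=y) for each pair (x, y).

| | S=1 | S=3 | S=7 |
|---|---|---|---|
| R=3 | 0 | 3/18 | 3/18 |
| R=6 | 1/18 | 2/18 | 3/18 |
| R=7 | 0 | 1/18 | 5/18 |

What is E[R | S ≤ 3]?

P(S ≤ 3) = 7/18.
Σ R·P over the event = 3·(3/18) + 6·(1/18) + 6·(2/18) + 7·(1/18) = 17/9.
E[R | S ≤ 3] = (17/9) / (7/18) = 34/7.

34/7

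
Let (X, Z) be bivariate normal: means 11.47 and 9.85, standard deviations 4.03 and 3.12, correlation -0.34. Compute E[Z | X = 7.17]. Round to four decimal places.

10.9819

The regression of Z on X has slope ρ·σ_Z/σ_X and passes through (μ_X, μ_Z).
E[Z | X=7.17] = 9.85 + (-0.34)·(3.12/4.03)·(7.17 − (11.47)) = 9.85 + (-0.26323)·(-4.3) = 10.9819.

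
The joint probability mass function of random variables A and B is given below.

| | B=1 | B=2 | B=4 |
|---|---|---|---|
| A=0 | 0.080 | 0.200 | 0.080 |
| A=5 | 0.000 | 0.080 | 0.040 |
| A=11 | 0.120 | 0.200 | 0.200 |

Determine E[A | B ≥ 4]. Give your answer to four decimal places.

7.5000

P(B ≥ 4) = 0.320.
Σ A·P over the event = 0·(0.080) + 5·(0.040) + 11·(0.200) = 2.400.
E[A | B ≥ 4] = (2.400) / (0.320) = 7.5000.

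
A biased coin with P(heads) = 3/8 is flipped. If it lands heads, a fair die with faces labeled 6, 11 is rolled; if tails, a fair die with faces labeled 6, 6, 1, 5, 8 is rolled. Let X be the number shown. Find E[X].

103/16

E[X | heads] = (6+11)/2 = 17/2.
E[X | tails] = (6+6+1+5+8)/5 = 26/5.
By the law of total expectation,
E[X] = (3/8)·(17/2) + (5/8)·(26/5) = 103/16.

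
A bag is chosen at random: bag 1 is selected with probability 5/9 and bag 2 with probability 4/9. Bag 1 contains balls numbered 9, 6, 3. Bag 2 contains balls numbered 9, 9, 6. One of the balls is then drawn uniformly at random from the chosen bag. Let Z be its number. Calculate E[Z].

E[Z | bag 1] = (9+6+3)/3 = 6.
E[Z | bag 2] = (9+9+6)/3 = 8.
E[Z] = (5/9)·(6) + (4/9)·(8) = 62/9.

62/9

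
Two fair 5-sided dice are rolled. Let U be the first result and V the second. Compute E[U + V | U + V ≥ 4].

P(U + V ≥ 4) = 22/25.
Summing (U+V)·P(x,y) over outcomes with U + V ≥ 4 gives 142/25.
E[U + V | U + V ≥ 4] = (142/25) / (22/25) = 71/11.

71/11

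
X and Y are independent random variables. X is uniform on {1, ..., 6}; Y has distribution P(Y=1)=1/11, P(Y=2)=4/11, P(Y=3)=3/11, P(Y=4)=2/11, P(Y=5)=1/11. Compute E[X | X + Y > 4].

P(X + Y > 4) = 26/33.
Summing X·P(x,y) over outcomes with X + Y > 4 gives 35/11.
E[X | X + Y > 4] = (35/11) / (26/33) = 105/26.

105/26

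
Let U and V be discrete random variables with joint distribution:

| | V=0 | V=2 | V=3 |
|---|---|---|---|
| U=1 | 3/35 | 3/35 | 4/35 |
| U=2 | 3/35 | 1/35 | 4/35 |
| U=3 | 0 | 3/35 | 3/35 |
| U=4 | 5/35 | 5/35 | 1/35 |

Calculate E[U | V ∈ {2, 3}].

59/24

P(V ∈ {2, 3}) = 24/35.
Σ U·P over the event = 1·(3/35) + 1·(4/35) + 2·(1/35) + 2·(4/35) + 3·(3/35) + 3·(3/35) + 4·(5/35) + 4·(1/35) = 59/35.
E[U | V ∈ {2, 3}] = (59/35) / (24/35) = 59/24.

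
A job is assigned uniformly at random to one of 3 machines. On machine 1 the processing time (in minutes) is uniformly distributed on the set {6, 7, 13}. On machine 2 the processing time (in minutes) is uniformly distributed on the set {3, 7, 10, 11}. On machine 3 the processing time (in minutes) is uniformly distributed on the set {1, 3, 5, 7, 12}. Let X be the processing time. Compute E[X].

1321/180

E[X | machine 1] = (6+7+13)/3 = 26/3.
E[X | machine 2] = (3+7+10+11)/4 = 31/4.
E[X | machine 3] = (1+3+5+7+12)/5 = 28/5.
E[X] = (1/3)·(26/3) + (1/3)·(31/4) + (1/3)·(28/5) = 1321/180.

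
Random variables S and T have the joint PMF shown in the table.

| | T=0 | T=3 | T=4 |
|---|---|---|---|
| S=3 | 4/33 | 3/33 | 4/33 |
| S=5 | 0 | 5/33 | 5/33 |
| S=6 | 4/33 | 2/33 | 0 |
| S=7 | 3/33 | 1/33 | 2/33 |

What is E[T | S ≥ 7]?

11/6

P(S ≥ 7) = 2/11.
Σ T·P over the event = 0·(3/33) + 3·(1/33) + 4·(2/33) = 1/3.
E[T | S ≥ 7] = (1/3) / (2/11) = 11/6.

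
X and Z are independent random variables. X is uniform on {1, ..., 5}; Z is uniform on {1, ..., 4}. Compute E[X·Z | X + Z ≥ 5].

135/14

P(X + Z ≥ 5) = 7/10.
Summing XZ·P(x,y) over outcomes with X + Z ≥ 5 gives 27/4.
E[X·Z | X + Z ≥ 5] = (27/4) / (7/10) = 135/14.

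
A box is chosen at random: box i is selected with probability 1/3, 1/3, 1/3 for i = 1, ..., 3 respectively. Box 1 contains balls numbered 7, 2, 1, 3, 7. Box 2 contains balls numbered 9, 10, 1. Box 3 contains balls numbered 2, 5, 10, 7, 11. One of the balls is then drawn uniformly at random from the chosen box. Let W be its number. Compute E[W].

53/9

E[W | box 1] = (7+2+1+3+7)/5 = 4.
E[W | box 2] = (9+10+1)/3 = 20/3.
E[W | box 3] = (2+5+10+7+11)/5 = 7.
By the law of total expectation,
E[W] = (1/3)·(4) + (1/3)·(20/3) + (1/3)·(7) = 53/9.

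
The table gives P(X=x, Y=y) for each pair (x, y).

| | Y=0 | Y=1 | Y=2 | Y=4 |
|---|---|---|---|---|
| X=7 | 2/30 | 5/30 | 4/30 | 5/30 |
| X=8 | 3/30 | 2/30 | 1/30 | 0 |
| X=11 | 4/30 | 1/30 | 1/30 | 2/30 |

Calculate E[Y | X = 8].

P(X = 8) = 1/5.
Summing Y·P(X=x,Y=y) over the conditioning event gives 2/15.
E[Y | X = 8] = (2/15) / (1/5) = 2/3.

2/3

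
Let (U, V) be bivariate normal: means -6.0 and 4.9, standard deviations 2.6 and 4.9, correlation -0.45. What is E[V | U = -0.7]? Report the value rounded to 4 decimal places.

0.4052

E[V | U=x] = μ_V + ρ(σ_V/σ_U)(x − μ_U) for jointly normal variables.
E[V | U=-0.7] = 4.9 + (-0.45)·(4.9/2.6)·(-0.7 − (-6.0)) = 4.9 + (-0.84808)·(5.3) = 0.4052.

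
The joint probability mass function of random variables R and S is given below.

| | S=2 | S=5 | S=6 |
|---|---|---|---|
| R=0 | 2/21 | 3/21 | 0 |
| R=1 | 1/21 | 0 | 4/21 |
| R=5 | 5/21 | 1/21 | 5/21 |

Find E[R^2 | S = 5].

25/4

P(S = 5) = 4/21.
Σ R^2·P over the event = 0·(3/21) + 25·(1/21) = 25/21.
E[R^2 | S = 5] = (25/21) / (4/21) = 25/4.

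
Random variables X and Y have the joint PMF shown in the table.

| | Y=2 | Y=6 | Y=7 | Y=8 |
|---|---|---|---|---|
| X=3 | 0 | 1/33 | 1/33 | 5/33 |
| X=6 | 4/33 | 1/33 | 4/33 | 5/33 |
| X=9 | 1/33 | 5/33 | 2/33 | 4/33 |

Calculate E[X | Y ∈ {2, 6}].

P(Y ∈ {2, 6}) = 4/11.
Σ X·P over the event = 3·(1/33) + 6·(4/33) + 6·(1/33) + 9·(1/33) + 9·(5/33) = 29/11.
E[X | Y ∈ {2, 6}] = (29/11) / (4/11) = 29/4.

29/4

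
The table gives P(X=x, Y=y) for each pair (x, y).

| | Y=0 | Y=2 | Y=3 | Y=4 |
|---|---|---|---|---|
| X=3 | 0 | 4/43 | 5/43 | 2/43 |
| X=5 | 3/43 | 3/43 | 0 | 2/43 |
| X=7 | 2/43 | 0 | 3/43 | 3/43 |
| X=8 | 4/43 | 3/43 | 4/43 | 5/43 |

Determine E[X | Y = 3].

17/3

P(Y = 3) = 12/43.
Summing X·P(X=x,Y=y) over the conditioning event gives 68/43.
E[X | Y = 3] = (68/43) / (12/43) = 17/3.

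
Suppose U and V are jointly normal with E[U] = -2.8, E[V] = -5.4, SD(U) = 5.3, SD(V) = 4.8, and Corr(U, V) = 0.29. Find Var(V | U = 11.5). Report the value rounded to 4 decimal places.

21.1023

Var(V | U=x) = (1 − ρ²)·σ_V².
Var(V | U=11.5) = (4.8)²·(1 − (0.29)²) = 23.04·0.9159 = 21.1023.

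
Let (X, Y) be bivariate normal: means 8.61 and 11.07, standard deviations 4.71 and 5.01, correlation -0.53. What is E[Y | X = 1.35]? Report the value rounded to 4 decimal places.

The regression of Y on X has slope ρ·σ_Y/σ_X and passes through (μ_X, μ_Y).
E[Y | X=1.35] = 11.07 + (-0.53)·(5.01/4.71)·(1.35 − (8.61)) = 11.07 + (-0.56376)·(-7.26) = 15.1629.

15.1629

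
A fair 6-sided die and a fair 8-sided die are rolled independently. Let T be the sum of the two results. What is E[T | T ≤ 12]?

344/45

P(T ≤ 12) = 15/16.
E[T | T ≤ 12] = (43/6) / (15/16) = 344/45.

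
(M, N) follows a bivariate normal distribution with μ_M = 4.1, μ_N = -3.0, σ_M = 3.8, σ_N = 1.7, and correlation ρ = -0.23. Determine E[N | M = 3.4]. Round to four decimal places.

For a bivariate normal, E[N | M=x] = μ_N + ρ·(σ_N/σ_M)·(x − μ_M).
E[N | M=3.4] = -3.0 + (-0.23)·(1.7/3.8)·(3.4 − (4.1)) = -3.0 + (-0.10289)·(-0.7) = -2.9280.

-2.9280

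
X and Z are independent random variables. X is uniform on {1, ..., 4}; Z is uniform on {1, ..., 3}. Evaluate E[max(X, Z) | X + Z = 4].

P(X + Z = 4) = 1/4.
Summing max(X,Z)·P(x,y) over outcomes with X + Z = 4 gives 2/3.
E[max(X, Z) | X + Z = 4] = (2/3) / (1/4) = 8/3.

8/3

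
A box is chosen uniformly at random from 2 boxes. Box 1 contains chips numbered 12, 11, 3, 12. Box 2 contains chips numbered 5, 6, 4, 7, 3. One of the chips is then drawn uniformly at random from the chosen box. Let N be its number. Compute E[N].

29/4

E[N | box 1] = (12+11+3+12)/4 = 19/2.
E[N | box 2] = (5+6+4+7+3)/5 = 5.
E[N] = (1/2)·(19/2) + (1/2)·(5) = 29/4.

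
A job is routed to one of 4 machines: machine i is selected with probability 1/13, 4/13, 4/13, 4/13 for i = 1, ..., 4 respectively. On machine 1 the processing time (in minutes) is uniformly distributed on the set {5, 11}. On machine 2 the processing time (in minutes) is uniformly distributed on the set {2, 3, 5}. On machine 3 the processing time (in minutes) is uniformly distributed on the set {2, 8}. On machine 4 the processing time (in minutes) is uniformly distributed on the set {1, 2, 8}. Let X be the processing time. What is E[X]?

56/13

E[X | machine 1] = (5+11)/2 = 8.
E[X | machine 2] = (2+3+5)/3 = 10/3.
E[X | machine 3] = (2+8)/2 = 5.
E[X | machine 4] = (1+2+8)/3 = 11/3.
E[X] = (1/13)·(8) + (4/13)·(10/3) + (4/13)·(5) + (4/13)·(11/3) = 56/13.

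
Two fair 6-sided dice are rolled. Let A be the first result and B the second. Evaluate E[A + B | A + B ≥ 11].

34/3

P(A + B ≥ 11) = 1/12.
Summing (A+B)·P(x,y) over outcomes with A + B ≥ 11 gives 17/18.
E[A + B | A + B ≥ 11] = (17/18) / (1/12) = 34/3.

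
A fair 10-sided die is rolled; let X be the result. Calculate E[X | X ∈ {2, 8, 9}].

19/3

P(X ∈ {2, 8, 9}) = 3/10.
Σ over the event: 2·1/10 + 8·1/10 + 9·1/10 = 19/10.
E[X | X ∈ {2, 8, 9}] = (19/10) / (3/10) = 19/3.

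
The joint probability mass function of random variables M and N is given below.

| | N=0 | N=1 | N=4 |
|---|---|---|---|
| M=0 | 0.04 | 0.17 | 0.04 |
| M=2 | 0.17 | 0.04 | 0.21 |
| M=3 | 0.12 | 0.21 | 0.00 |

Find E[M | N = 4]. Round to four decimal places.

1.6800

P(N = 4) = 0.25.
Summing M·P(M=x,N=y) over the conditioning event gives 0.42.
E[M | N = 4] = (0.42) / (0.25) = 1.6800.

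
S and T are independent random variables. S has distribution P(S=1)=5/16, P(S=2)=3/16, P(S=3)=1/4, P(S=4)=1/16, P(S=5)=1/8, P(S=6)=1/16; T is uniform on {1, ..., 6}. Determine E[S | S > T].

112/27

P(S > T) = 9/32.
Summing S·P(x,y) over outcomes with S > T gives 7/6.
E[S | S > T] = (7/6) / (9/32) = 112/27.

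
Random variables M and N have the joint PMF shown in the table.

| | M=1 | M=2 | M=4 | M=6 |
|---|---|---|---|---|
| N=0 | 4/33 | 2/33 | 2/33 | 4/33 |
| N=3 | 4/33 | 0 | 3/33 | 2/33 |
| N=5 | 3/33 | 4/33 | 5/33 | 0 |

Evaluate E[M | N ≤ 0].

P(N ≤ 0) = 4/11.
Σ M·P over the event = 1·(4/33) + 2·(2/33) + 4·(2/33) + 6·(4/33) = 40/33.
E[M | N ≤ 0] = (40/33) / (4/11) = 10/3.

10/3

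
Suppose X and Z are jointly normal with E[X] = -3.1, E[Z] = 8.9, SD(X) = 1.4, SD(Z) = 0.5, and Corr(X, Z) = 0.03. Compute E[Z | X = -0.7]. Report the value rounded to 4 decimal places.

The regression of Z on X has slope ρ·σ_Z/σ_X and passes through (μ_X, μ_Z).
E[Z | X=-0.7] = 8.9 + (0.03)·(0.5/1.4)·(-0.7 − (-3.1)) = 8.9 + (0.010714)·(2.4) = 8.9257.

8.9257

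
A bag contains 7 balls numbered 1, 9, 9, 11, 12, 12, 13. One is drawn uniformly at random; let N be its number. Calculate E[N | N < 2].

1

P(N < 2) = 1/7.
Σ over the event: 1·1/7 = 1/7.
E[N | N < 2] = (1/7) / (1/7) = 1.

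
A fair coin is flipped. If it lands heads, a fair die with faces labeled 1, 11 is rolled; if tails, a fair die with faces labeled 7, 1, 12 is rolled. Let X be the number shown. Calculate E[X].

19/3

E[X | heads] = (1+11)/2 = 6.
E[X | tails] = (7+1+12)/3 = 20/3.
E[X] = (1/2)·(6) + (1/2)·(20/3) = 19/3.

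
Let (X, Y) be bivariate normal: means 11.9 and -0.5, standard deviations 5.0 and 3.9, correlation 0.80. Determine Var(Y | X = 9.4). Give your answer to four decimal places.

5.4756

The conditional variance in a bivariate normal is σ_Y²(1 − ρ²), independent of x.
Var(Y | X=9.4) = (3.9)²·(1 − (0.80)²) = 15.21·0.36 = 5.4756.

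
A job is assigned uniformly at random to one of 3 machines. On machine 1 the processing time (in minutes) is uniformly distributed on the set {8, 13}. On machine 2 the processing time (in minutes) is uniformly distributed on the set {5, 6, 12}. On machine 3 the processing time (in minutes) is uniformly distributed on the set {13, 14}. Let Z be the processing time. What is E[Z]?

E[Z | machine 1] = (8+13)/2 = 21/2.
E[Z | machine 2] = (5+6+12)/3 = 23/3.
E[Z | machine 3] = (13+14)/2 = 27/2.
E[Z] = (1/3)·(21/2) + (1/3)·(23/3) + (1/3)·(27/2) = 95/9.

95/9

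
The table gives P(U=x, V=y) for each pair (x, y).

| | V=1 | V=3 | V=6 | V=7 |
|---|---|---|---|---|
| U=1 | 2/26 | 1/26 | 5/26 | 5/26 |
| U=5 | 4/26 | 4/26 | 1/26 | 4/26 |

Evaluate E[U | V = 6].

P(V = 6) = 3/13.
Summing U·P(U=x,V=y) over the conditioning event gives 5/13.
E[U | V = 6] = (5/13) / (3/13) = 5/3.

5/3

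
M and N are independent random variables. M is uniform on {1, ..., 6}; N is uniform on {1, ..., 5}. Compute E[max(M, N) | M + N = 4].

Outcomes with M + N = 4: (1,3), (2,2), (3,1), each with probability 1/30.
E[max(M, N) | M + N = 4] = (3 + 2 + 3) / 3 = 8/3.

8/3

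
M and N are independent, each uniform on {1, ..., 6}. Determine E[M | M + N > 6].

P(M + N > 6) = 7/12.
Summing M·P(x,y) over outcomes with M + N > 6 gives 91/36.
E[M | M + N > 6] = (91/36) / (7/12) = 13/3.

13/3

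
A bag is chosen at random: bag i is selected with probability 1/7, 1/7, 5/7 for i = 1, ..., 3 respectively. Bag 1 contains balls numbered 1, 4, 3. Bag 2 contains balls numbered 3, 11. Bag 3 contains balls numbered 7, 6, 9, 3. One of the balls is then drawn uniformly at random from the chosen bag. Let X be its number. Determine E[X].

491/84

E[X | bag 1] = (1+4+3)/3 = 8/3.
E[X | bag 2] = (3+11)/2 = 7.
E[X | bag 3] = (7+6+9+3)/4 = 25/4.
E[X] = (1/7)·(8/3) + (1/7)·(7) + (5/7)·(25/4) = 491/84.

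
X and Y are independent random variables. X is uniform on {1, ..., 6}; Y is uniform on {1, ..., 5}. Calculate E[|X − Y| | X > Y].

P(X > Y) = 1/2.
Summing |X−Y|·P(x,y) over outcomes with X > Y gives 7/6.
E[|X − Y| | X > Y] = (7/6) / (1/2) = 7/3.

7/3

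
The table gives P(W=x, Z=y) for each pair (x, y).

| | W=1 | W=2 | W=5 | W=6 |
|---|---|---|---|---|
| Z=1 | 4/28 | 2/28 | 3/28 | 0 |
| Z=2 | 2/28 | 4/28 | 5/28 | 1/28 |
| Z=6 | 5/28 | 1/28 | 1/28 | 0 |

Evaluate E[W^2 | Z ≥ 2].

213/19

P(Z ≥ 2) = 19/28.
Σ W^2·P over the event = 1·(2/28) + 1·(5/28) + 4·(4/28) + 4·(1/28) + 25·(5/28) + 25·(1/28) + 36·(1/28) = 213/28.
E[W^2 | Z ≥ 2] = (213/28) / (19/28) = 213/19.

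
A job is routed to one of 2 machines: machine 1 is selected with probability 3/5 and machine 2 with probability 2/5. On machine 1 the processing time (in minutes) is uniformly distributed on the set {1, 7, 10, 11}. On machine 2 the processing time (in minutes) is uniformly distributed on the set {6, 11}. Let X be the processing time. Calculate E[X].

E[X | machine 1] = (1+7+10+11)/4 = 29/4.
E[X | machine 2] = (6+11)/2 = 17/2.
E[X] = (3/5)·(29/4) + (2/5)·(17/2) = 31/4.

31/4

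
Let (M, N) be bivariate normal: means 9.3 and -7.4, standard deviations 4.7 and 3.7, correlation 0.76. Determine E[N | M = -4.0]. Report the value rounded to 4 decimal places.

The regression of N on M has slope ρ·σ_N/σ_M and passes through (μ_M, μ_N).
E[N | M=-4.0] = -7.4 + (0.76)·(3.7/4.7)·(-4.0 − (9.3)) = -7.4 + (0.5983)·(-13.3) = -15.3574.

-15.3574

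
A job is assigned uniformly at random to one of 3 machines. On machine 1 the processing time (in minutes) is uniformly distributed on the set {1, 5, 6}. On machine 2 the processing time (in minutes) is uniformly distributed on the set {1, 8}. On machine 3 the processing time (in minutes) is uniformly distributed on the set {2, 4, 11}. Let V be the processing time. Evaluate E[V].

85/18

E[V | machine 1] = (1+5+6)/3 = 4.
E[V | machine 2] = (1+8)/2 = 9/2.
E[V | machine 3] = (2+4+11)/3 = 17/3.
E[V] = (1/3)·(4) + (1/3)·(9/2) + (1/3)·(17/3) = 85/18.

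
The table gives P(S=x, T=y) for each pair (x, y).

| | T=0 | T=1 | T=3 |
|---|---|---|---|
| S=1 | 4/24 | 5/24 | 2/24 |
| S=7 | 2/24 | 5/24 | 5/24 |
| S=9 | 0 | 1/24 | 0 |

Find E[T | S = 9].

P(S = 9) = 1/24.
Summing T·P(S=x,T=y) over the conditioning event gives 1/24.
E[T | S = 9] = (1/24) / (1/24) = 1.

1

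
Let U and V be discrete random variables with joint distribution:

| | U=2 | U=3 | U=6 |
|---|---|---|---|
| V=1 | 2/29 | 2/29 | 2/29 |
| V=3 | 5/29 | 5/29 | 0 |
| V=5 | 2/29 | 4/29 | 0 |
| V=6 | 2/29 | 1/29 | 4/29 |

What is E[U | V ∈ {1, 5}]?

P(V ∈ {1, 5}) = 12/29.
Σ U·P over the event = 2·(2/29) + 2·(2/29) + 3·(2/29) + 3·(4/29) + 6·(2/29) = 38/29.
E[U | V ∈ {1, 5}] = (38/29) / (12/29) = 19/6.

19/6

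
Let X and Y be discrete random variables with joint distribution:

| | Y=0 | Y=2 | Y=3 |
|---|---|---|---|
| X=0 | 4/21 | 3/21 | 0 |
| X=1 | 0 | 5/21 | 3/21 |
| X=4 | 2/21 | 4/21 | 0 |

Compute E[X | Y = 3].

P(Y = 3) = 1/7.
Summing X·P(X=x,Y=y) over the conditioning event gives 1/7.
E[X | Y = 3] = (1/7) / (1/7) = 1.

1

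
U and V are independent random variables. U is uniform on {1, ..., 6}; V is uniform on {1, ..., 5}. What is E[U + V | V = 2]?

11/2

Outcomes with V = 2: (1,2), (2,2), (3,2), (4,2), (5,2), (6,2), each with probability 1/30.
E[U + V | V = 2] = (3 + 4 + 5 + 6 + 7 + 8) / 6 = 11/2.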